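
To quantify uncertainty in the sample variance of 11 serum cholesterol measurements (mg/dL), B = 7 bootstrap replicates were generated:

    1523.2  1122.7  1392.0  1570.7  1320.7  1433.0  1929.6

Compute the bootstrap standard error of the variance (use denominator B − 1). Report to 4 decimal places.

SE* = 249.8543

Bootstrap SE is the standard deviation of the 7 replicate variances.
Mean of replicates: (1523.2 + 1122.7 + 1392.0 + 1570.7 + 1320.7 + 1433.0 + 1929.6) / 7 = 10291.90000 / 7 = 1470.27143
Sum of squared deviations: (+52.92857)² + (−347.57143)² + (−78.27143)² + (+100.42857)² + (−149.57143)² + (−37.27143)² + (+459.32857)² = 374563.15429
Variance = 374563.15429 / 6 = 62427.19238
SE* = √62427.19238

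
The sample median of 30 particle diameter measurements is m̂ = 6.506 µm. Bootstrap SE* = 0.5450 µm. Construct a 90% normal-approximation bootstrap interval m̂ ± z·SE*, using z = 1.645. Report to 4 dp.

(5.6095, 7.4025)

Margin = 1.645 × 0.5450 = 0.89653
Interval: 6.506 ± 0.89653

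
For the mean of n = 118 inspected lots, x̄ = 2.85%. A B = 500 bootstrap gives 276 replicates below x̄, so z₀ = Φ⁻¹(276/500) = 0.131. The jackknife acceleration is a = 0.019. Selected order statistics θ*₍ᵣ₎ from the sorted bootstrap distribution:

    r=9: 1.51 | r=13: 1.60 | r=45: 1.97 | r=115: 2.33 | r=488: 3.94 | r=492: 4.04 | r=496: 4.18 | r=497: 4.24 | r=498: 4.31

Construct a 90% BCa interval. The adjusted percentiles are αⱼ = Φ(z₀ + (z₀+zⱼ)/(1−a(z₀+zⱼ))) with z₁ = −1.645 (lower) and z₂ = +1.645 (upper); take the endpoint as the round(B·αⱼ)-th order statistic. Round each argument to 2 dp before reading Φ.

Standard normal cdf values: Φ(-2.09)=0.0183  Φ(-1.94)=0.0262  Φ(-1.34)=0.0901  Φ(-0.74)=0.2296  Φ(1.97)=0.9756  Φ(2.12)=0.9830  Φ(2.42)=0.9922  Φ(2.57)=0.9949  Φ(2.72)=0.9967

Lower: z₀ + z₁ = 0.131 + (-1.645) = -1.514; 1 − a(z₀+z₁) = 1 − (0.019)(-1.514) = 1.0288; argument = 0.131 + (-1.514)/1.0288 = -1.3407 → -1.34.
α₁ = Φ(-1.34) = 0.0901; rank = round(500 × 0.0901) = 45; θ*₍45₎ = 1.97.
Upper: z₀ + z₂ = 1.776; 1 − a(z₀+z₂) = 0.9663; argument = 1.9690 → 1.97; α₂ = 0.9756; rank = 488; θ*₍488₎ = 3.94.

(1.97, 3.94)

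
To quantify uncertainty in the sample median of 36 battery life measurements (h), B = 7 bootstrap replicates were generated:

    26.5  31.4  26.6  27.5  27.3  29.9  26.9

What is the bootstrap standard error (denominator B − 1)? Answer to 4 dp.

SE* = 1.8854

Bootstrap SE is the standard deviation of the 7 replicate medians.
Mean of replicates: (26.5 + 31.4 + 26.6 + 27.5 + 27.3 + 29.9 + 26.9) / 7 = 196.10000 / 7 = 28.01429
Sum of squared deviations: (−1.51429)² + (+3.38571)² + (−1.41429)² + (−0.51429)² + (−0.71429)² + (+1.88571)² + (−1.11429)² = 21.32857
Variance = 21.32857 / 6 = 3.55476
SE* = √3.55476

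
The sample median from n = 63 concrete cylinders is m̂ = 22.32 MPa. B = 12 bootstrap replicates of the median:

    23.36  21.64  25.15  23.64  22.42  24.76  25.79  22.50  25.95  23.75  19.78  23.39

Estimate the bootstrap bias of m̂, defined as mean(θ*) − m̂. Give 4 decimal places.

bias = +1.1908

mean(θ*) = (23.36 + 21.64 + 25.15 + 23.64 + 22.42 + 24.76 + 25.79 + 22.50 + 25.95 + 23.75 + 19.78 + 23.39) / 12 = 23.51083
bias = 23.51083 − 22.32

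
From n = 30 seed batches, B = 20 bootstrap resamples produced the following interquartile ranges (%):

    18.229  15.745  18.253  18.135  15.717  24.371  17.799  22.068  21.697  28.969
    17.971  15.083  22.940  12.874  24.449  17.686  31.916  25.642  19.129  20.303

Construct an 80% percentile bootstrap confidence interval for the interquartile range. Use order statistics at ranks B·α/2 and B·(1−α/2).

(15.083, 25.642)

Sorted replicates: 12.874, 15.083, 15.717, 15.745, 17.686, 17.799, 17.971, 18.135, 18.229, 18.253, 19.129, 20.303, 21.697, 22.068, 22.940, 24.371, 24.449, 25.642, 28.969, 31.916
α = 0.20; lower rank = 20 × 0.100 = 2; upper rank = 20 × 0.900 = 18.
The 2nd smallest replicate is 15.083; the 18th is 25.642.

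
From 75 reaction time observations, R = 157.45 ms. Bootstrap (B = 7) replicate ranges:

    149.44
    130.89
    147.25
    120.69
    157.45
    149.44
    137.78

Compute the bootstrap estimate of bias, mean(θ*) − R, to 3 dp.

bias = −15.601

mean(θ*) = (149.44 + 130.89 + 147.25 + 120.69 + 157.45 + 149.44 + 137.78) / 7 = 141.8486
bias = 141.8486 − 157.45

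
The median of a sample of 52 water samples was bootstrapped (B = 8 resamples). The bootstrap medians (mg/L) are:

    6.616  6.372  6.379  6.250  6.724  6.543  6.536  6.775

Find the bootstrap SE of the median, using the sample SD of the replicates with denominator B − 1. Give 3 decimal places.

Bootstrap SE is the standard deviation of the 8 replicate medians.
Mean of replicates: (6.616 + 6.372 + 6.379 + 6.250 + 6.724 + 6.543 + 6.536 + 6.775) / 8 = 52.1950 / 8 = 6.5244
Sum of squared deviations: (+0.0916)² + (−0.1524)² + (−0.1454)² + (−0.2744)² + (+0.1996)² + (+0.0186)² + (+0.0116)² + (+0.2506)² = 0.2312
Variance = 0.2312 / 7 = 0.0330
SE* = √0.0330

SE* = 0.182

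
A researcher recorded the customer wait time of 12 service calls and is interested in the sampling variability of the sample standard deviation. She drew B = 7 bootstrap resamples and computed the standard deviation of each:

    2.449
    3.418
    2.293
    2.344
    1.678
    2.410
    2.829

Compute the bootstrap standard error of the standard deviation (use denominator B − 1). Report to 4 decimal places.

SE* = 0.5329

Bootstrap SE is the standard deviation of the 7 replicate standard deviations.
Mean of replicates: (2.449 + 3.418 + 2.293 + 2.344 + 1.678 + 2.410 + 2.829) / 7 = 17.42100 / 7 = 2.48871
Sum of squared deviations: (−0.03971)² + (+0.92929)² + (−0.19571)² + (−0.14471)² + (−0.81071)² + (−0.07871)² + (+0.34029)² = 1.70364
Variance = 1.70364 / 6 = 0.28394
SE* = √0.28394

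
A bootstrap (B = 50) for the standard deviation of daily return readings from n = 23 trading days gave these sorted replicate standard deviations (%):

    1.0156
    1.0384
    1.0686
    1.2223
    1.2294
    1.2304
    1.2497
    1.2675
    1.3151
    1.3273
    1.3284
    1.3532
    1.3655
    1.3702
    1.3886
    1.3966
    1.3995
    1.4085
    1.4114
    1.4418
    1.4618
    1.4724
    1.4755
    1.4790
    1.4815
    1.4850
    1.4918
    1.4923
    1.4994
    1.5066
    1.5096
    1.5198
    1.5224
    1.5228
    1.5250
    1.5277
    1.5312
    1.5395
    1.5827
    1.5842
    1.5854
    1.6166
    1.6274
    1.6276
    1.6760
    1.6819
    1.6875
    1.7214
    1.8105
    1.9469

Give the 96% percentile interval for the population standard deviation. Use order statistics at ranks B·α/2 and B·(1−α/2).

(1.0156, 1.8105)

α = 0.04; lower rank = 50 × 0.020 = 1; upper rank = 50 × 0.980 = 49.
The 1st smallest replicate is 1.0156; the 49th is 1.8105.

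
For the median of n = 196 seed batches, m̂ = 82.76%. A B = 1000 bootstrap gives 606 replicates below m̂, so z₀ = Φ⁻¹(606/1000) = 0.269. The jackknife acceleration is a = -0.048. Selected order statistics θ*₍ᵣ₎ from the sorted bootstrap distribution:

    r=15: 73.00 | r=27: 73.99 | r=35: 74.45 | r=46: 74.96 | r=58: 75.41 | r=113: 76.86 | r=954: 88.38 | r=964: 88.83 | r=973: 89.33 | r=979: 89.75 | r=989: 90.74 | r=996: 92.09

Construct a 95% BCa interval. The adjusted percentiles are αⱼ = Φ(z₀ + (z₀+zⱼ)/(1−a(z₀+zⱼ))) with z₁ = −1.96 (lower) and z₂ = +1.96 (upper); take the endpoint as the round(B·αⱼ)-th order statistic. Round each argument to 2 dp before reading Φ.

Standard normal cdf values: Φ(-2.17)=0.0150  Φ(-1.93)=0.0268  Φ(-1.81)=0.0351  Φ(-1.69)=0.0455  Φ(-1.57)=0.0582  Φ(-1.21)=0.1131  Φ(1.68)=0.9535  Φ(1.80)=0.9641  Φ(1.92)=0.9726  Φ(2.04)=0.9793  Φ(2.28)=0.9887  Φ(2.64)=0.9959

(75.41, 90.74)

Lower: z₀ + z₁ = 0.269 + (-1.960) = -1.691; 1 − a(z₀+z₁) = 1 − (-0.048)(-1.691) = 0.9188; argument = 0.269 + (-1.691)/0.9188 = -1.5714 → -1.57.
α₁ = Φ(-1.57) = 0.0582; rank = round(1000 × 0.0582) = 58; θ*₍58₎ = 75.41.
Upper: z₀ + z₂ = 2.229; 1 − a(z₀+z₂) = 1.1070; argument = 2.2826 → 2.28; α₂ = 0.9887; rank = 989; θ*₍989₎ = 90.74.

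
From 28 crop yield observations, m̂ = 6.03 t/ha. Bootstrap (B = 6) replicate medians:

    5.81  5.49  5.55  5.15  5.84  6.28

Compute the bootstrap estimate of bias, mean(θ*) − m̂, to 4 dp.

bias = −0.3433

mean(θ*) = (5.81 + 5.49 + 5.55 + 5.15 + 5.84 + 6.28) / 6 = 5.68667
bias = 5.68667 − 6.03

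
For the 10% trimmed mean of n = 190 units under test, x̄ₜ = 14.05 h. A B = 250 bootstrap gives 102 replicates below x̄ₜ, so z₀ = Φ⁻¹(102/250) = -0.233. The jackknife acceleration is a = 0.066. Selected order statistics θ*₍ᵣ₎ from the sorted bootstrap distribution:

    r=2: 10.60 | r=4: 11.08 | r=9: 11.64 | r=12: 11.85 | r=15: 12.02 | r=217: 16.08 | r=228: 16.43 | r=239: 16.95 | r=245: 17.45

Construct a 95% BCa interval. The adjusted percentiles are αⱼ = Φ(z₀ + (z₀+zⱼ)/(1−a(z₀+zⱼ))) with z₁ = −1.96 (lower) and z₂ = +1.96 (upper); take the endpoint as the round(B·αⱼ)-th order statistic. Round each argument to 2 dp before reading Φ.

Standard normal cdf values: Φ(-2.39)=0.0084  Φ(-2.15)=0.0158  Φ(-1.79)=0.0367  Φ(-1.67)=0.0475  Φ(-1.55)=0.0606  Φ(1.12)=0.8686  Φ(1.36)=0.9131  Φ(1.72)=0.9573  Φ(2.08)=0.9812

Lower: z₀ + z₁ = -0.233 + (-1.960) = -2.193; 1 − a(z₀+z₁) = 1 − (0.066)(-2.193) = 1.1447; argument = -0.233 + (-2.193)/1.1447 = -2.1487 → -2.15.
α₁ = Φ(-2.15) = 0.0158; rank = round(250 × 0.0158) = 4; θ*₍4₎ = 11.08.
Upper: z₀ + z₂ = 1.727; 1 − a(z₀+z₂) = 0.8860; argument = 1.7162 → 1.72; α₂ = 0.9573; rank = 239; θ*₍239₎ = 16.95.

(11.08, 16.95)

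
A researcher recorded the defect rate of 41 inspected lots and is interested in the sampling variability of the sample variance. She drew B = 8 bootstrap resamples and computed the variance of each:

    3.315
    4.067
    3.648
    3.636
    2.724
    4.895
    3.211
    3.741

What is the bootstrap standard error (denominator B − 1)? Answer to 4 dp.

Bootstrap SE is the standard deviation of the 8 replicate variances.
Mean of replicates: (3.315 + 4.067 + 3.648 + 3.636 + 2.724 + 4.895 + 3.211 + 3.741) / 8 = 29.23700 / 8 = 3.65463
Sum of squared deviations: (−0.33963)² + (+0.41237)² + (−0.00663)² + (−0.01863)² + (−0.93063)² + (+1.24037)² + (−0.44363)² + (+0.08637)² = 2.89465
Variance = 2.89465 / 7 = 0.41352
SE* = √0.41352

SE* = 0.6431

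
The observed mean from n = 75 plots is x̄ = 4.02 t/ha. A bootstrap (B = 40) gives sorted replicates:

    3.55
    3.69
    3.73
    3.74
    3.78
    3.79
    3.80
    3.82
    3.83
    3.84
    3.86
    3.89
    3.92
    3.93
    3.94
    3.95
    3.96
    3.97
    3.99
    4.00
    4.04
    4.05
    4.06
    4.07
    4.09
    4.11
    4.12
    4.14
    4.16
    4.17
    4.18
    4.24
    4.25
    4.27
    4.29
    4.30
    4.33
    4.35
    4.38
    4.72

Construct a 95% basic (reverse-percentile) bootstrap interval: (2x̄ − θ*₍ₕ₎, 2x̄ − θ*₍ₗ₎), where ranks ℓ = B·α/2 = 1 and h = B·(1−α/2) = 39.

(3.66, 4.49)

Percentile endpoints at ranks 1 and 39: θ*₍1₎ = 3.55, θ*₍39₎ = 4.38.
Basic interval reflects these around x̄:
  lower = 2 × 4.02 − 4.38 = 3.66
  upper = 2 × 4.02 − 3.55 = 4.49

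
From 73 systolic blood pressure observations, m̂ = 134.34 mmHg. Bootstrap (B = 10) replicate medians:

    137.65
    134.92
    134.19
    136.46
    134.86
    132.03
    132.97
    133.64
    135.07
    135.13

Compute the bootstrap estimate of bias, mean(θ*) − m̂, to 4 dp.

bias = +0.3520

mean(θ*) = (137.65 + 134.92 + 134.19 + 136.46 + 134.86 + 132.03 + 132.97 + 133.64 + 135.07 + 135.13) / 10 = 134.69200
bias = 134.69200 − 134.34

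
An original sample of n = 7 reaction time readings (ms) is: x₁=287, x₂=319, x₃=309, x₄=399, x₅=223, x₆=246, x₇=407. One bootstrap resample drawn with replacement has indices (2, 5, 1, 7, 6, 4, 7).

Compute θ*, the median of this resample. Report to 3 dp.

θ* = 319.000

Resample values: 319, 223, 287, 407, 246, 399, 407.
Sorted: 223, 246, 287, 319, 399, 407, 407
Median = middle value = 319.000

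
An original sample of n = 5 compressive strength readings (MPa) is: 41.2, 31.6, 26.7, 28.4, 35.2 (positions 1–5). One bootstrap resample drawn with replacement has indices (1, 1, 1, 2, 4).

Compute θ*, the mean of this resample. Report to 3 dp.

θ* = 36.720

Resample values: 41.2, 41.2, 41.2, 31.6, 28.4.
Mean = (41.2 + 41.2 + 41.2 + 31.6 + 28.4) / 5 = 183.60 / 5 = 36.720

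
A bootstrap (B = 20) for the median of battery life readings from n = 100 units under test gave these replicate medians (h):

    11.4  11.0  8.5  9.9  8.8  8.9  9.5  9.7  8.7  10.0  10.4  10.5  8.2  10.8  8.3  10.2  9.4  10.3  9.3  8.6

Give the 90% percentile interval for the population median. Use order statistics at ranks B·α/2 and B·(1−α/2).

Sorted replicates: 8.2, 8.3, 8.5, 8.6, 8.7, 8.8, 8.9, 9.3, 9.4, 9.5, 9.7, 9.9, 10.0, 10.2, 10.3, 10.4, 10.5, 10.8, 11.0, 11.4
α = 0.10; lower rank = 20 × 0.050 = 1; upper rank = 20 × 0.950 = 19.
The 1st smallest replicate is 8.2; the 19th is 11.0.

(8.2, 11.0)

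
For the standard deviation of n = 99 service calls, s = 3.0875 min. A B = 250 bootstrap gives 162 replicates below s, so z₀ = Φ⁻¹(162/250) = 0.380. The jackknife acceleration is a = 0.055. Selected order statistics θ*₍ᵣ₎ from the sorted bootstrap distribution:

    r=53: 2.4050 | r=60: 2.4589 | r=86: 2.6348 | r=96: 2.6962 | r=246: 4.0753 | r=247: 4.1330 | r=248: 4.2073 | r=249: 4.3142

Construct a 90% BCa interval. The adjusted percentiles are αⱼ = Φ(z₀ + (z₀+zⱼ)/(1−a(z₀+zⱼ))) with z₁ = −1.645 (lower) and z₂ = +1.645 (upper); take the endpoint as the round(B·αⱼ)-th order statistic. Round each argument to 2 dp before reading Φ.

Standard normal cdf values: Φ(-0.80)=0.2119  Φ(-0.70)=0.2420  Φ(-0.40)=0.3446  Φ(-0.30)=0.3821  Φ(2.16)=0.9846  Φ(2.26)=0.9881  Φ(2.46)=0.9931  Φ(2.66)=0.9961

Lower: z₀ + z₁ = 0.380 + (-1.645) = -1.265; 1 − a(z₀+z₁) = 1 − (0.055)(-1.265) = 1.0696; argument = 0.380 + (-1.265)/1.0696 = -0.8027 → -0.80.
α₁ = Φ(-0.80) = 0.2119; rank = round(250 × 0.2119) = 53; θ*₍53₎ = 2.4050.
Upper: z₀ + z₂ = 2.025; 1 − a(z₀+z₂) = 0.8886; argument = 2.6588 → 2.66; α₂ = 0.9961; rank = 249; θ*₍249₎ = 4.3142.

(2.4050, 4.3142)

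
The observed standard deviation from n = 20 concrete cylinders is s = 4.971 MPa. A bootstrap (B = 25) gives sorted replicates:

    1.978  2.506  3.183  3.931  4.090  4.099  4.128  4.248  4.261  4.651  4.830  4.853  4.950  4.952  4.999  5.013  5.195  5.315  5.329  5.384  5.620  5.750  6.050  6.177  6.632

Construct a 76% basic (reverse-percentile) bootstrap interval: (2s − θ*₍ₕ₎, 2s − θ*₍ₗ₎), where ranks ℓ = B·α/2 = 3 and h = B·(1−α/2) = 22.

Percentile endpoints at ranks 3 and 22: θ*₍3₎ = 3.183, θ*₍22₎ = 5.750.
Basic interval reflects these around s:
  lower = 2 × 4.971 − 5.750 = 4.192
  upper = 2 × 4.971 − 3.183 = 6.759

(4.192, 6.759)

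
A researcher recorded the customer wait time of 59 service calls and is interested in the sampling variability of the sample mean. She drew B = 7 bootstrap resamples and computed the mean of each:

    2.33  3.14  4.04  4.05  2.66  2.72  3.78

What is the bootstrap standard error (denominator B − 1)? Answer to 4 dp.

Bootstrap SE is the standard deviation of the 7 replicate means.
Mean of replicates: (2.33 + 3.14 + 4.04 + 4.05 + 2.66 + 2.72 + 3.78) / 7 = 22.72000 / 7 = 3.24571
Sum of squared deviations: (−0.91571)² + (−0.10571)² + (+0.79429)² + (+0.80429)² + (−0.58571)² + (−0.52571)² + (+0.53429)² = 3.03237
Variance = 3.03237 / 6 = 0.50540
SE* = √0.50540

SE* = 0.7109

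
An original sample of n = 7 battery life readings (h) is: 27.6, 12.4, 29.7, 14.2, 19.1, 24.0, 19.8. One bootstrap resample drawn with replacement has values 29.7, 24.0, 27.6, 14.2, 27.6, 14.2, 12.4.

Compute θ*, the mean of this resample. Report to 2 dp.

θ* = 21.39

Mean = (29.7 + 24.0 + 27.6 + 14.2 + 27.6 + 14.2 + 12.4) / 7 = 149.70 / 7 = 21.39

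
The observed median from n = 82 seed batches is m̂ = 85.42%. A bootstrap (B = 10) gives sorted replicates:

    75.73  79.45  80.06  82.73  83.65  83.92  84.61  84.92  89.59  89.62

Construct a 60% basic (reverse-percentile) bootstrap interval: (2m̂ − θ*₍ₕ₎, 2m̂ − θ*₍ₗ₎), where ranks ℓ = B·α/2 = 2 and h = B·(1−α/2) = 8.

(85.92, 91.39)

Percentile endpoints at ranks 2 and 8: θ*₍2₎ = 79.45, θ*₍8₎ = 84.92.
Basic interval reflects these around m̂:
  lower = 2 × 85.42 − 84.92 = 85.92
  upper = 2 × 85.42 − 79.45 = 91.39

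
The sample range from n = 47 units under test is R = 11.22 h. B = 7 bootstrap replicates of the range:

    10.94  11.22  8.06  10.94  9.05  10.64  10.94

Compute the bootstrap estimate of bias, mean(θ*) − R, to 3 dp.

mean(θ*) = (10.94 + 11.22 + 8.06 + 10.94 + 9.05 + 10.64 + 10.94) / 7 = 10.2557
bias = 10.2557 − 11.22

bias = −0.964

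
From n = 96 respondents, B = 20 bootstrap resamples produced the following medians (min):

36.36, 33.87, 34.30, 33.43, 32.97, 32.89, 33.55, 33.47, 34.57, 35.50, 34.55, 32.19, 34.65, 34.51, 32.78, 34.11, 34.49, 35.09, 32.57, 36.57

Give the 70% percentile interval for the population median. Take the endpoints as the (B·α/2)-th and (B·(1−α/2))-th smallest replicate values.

(32.78, 35.09)

Sorted replicates: 32.19, 32.57, 32.78, 32.89, 32.97, 33.43, 33.47, 33.55, 33.87, 34.11, 34.30, 34.49, 34.51, 34.55, 34.57, 34.65, 35.09, 35.50, 36.36, 36.57
α = 0.30; lower rank = 20 × 0.150 = 3; upper rank = 20 × 0.850 = 17.
The 3rd smallest replicate is 32.78; the 17th is 35.09.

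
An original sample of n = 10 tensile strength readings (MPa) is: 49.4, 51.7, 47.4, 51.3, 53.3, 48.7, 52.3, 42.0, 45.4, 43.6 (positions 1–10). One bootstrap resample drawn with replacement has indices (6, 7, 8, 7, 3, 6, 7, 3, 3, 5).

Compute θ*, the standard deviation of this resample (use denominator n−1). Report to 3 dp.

θ* = 3.459

Resample values: 48.7, 52.3, 42.0, 52.3, 47.4, 48.7, 52.3, 47.4, 47.4, 53.3.
Mean = 49.1800; sum of squared deviations = 107.6960
s² = 107.6960 / 9 = 11.9662
s = √11.9662 = 3.459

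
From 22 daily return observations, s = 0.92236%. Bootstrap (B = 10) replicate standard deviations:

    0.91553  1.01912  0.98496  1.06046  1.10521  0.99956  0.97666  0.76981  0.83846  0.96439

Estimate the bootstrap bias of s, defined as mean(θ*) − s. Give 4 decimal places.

mean(θ*) = (0.91553 + 1.01912 + 0.98496 + 1.06046 + 1.10521 + 0.99956 + 0.97666 + 0.76981 + 0.83846 + 0.96439) / 10 = 0.96342
bias = 0.96342 − 0.92236

bias = +0.0411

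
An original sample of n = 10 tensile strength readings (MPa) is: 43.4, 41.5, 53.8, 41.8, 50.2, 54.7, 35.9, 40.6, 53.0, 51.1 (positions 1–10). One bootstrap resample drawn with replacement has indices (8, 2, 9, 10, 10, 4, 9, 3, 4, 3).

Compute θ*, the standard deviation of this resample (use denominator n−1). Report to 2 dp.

θ* = 5.87

Resample values: 40.6, 41.5, 53.0, 51.1, 51.1, 41.8, 53.0, 53.8, 41.8, 53.8.
Mean = 48.1500; sum of squared deviations = 310.1650
s² = 310.1650 / 9 = 34.4628
s = √34.4628 = 5.87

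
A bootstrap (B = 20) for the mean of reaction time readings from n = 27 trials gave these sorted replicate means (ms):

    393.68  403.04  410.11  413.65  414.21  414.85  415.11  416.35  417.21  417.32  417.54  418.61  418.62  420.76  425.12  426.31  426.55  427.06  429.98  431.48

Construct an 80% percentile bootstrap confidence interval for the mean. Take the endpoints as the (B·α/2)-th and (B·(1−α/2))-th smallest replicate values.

α = 0.20; lower rank = 20 × 0.100 = 2; upper rank = 20 × 0.900 = 18.
The 2nd smallest replicate is 403.04; the 18th is 427.06.

(403.04, 427.06)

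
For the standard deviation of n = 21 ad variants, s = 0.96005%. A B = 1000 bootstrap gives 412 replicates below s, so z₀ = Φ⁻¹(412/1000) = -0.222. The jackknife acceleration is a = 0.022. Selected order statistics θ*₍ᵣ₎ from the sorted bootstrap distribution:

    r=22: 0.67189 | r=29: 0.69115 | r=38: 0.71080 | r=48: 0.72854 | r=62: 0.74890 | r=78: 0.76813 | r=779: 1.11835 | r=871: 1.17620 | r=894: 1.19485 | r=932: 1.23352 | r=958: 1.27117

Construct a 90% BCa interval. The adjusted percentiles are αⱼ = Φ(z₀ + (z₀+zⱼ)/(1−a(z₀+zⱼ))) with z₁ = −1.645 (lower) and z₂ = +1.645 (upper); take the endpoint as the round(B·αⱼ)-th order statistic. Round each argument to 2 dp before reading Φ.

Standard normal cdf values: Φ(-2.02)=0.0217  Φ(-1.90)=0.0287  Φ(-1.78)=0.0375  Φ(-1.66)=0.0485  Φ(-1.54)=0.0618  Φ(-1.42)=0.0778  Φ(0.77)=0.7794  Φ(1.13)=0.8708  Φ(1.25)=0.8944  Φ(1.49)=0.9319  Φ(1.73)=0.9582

(0.67189, 1.19485)

Lower: z₀ + z₁ = -0.222 + (-1.645) = -1.867; 1 − a(z₀+z₁) = 1 − (0.022)(-1.867) = 1.0411; argument = -0.222 + (-1.867)/1.0411 = -2.0153 → -2.02.
α₁ = Φ(-2.02) = 0.0217; rank = round(1000 × 0.0217) = 22; θ*₍22₎ = 0.67189.
Upper: z₀ + z₂ = 1.423; 1 − a(z₀+z₂) = 0.9687; argument = 1.2470 → 1.25; α₂ = 0.8944; rank = 894; θ*₍894₎ = 1.19485.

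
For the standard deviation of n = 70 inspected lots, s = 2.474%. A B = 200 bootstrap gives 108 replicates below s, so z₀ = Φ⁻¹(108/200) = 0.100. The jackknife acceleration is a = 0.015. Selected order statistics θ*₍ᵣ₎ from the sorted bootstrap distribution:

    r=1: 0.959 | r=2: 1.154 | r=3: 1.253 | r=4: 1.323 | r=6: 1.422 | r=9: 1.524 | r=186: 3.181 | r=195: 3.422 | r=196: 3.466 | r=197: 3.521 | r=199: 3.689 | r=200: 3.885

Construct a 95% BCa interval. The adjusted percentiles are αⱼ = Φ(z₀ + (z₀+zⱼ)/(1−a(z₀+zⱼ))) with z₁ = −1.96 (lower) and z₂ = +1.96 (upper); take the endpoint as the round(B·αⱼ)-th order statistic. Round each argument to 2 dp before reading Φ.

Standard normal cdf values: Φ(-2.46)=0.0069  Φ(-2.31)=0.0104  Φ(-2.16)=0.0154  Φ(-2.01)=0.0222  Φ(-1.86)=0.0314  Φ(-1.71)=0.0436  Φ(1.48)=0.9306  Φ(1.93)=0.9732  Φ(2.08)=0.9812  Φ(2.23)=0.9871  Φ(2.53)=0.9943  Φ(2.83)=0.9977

Lower: z₀ + z₁ = 0.100 + (-1.960) = -1.860; 1 − a(z₀+z₁) = 1 − (0.015)(-1.860) = 1.0279; argument = 0.100 + (-1.860)/1.0279 = -1.7095 → -1.71.
α₁ = Φ(-1.71) = 0.0436; rank = round(200 × 0.0436) = 9; θ*₍9₎ = 1.524.
Upper: z₀ + z₂ = 2.060; 1 − a(z₀+z₂) = 0.9691; argument = 2.2257 → 2.23; α₂ = 0.9871; rank = 197; θ*₍197₎ = 3.521.

(1.524, 3.521)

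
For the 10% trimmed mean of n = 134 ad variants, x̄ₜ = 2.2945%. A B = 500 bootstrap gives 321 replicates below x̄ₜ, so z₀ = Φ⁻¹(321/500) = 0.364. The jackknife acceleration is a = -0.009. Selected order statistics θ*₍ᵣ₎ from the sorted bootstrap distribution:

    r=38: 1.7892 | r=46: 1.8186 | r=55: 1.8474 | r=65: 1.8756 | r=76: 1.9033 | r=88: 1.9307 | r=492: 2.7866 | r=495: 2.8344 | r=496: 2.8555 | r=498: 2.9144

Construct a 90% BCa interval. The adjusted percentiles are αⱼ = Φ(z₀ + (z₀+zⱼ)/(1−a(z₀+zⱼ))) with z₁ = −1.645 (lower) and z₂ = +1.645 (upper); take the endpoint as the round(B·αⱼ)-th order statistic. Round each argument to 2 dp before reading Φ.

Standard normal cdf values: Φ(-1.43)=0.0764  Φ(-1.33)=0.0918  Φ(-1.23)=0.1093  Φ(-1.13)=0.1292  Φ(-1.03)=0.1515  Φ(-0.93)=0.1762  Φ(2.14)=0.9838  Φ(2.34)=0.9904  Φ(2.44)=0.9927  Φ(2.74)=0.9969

(1.9307, 2.8344)

Lower: z₀ + z₁ = 0.364 + (-1.645) = -1.281; 1 − a(z₀+z₁) = 1 − (-0.009)(-1.281) = 0.9885; argument = 0.364 + (-1.281)/0.9885 = -0.9319 → -0.93.
α₁ = Φ(-0.93) = 0.1762; rank = round(500 × 0.1762) = 88; θ*₍88₎ = 1.9307.
Upper: z₀ + z₂ = 2.009; 1 − a(z₀+z₂) = 1.0181; argument = 2.3373 → 2.34; α₂ = 0.9904; rank = 495; θ*₍495₎ = 2.8344.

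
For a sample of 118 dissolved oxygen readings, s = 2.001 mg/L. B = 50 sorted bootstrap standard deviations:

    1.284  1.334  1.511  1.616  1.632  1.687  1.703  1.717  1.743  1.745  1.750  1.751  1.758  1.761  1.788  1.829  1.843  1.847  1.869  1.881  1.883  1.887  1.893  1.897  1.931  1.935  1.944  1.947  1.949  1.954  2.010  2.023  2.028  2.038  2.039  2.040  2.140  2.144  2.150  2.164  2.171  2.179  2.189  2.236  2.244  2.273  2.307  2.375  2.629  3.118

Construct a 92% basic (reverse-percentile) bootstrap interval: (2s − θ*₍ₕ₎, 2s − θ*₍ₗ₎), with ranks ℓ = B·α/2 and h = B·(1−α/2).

(1.627, 2.668)

Percentile endpoints at ranks 2 and 48: θ*₍2₎ = 1.334, θ*₍48₎ = 2.375.
Basic interval reflects these around s:
  lower = 2 × 2.001 − 2.375 = 1.627
  upper = 2 × 2.001 − 1.334 = 2.668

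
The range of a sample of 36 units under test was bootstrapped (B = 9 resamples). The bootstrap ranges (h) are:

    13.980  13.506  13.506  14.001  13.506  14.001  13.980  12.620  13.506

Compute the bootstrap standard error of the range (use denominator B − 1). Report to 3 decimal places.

SE* = 0.447

Bootstrap SE is the standard deviation of the 9 replicate ranges.
Mean of replicates: (13.980 + 13.506 + 13.506 + 14.001 + 13.506 + 14.001 + 13.980 + 12.620 + 13.506) / 9 = 122.6060 / 9 = 13.6229
Sum of squared deviations: (+0.3571)² + (−0.1169)² + (−0.1169)² + (+0.3781)² + (−0.1169)² + (+0.3781)² + (+0.3571)² + (−1.0029)² + (−0.1169)² = 1.6014
Variance = 1.6014 / 8 = 0.2002
SE* = √0.2002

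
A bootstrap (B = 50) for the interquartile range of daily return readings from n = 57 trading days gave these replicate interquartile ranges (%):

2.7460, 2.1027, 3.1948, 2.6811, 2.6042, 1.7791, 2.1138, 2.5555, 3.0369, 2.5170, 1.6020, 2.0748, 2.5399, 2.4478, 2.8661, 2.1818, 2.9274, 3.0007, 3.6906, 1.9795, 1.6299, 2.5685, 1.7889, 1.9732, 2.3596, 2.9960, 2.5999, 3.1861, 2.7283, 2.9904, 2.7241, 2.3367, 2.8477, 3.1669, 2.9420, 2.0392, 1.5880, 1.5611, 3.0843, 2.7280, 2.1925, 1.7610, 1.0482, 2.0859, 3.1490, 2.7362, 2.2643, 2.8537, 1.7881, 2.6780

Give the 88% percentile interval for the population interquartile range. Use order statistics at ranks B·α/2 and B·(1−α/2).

(1.5880, 3.1669)

Sorted replicates: 1.0482, 1.5611, 1.5880, 1.6020, 1.6299, 1.7610, 1.7791, 1.7881, 1.7889, 1.9732, 1.9795, 2.0392, 2.0748, 2.0859, 2.1027, 2.1138, 2.1818, 2.1925, 2.2643, 2.3367, 2.3596, 2.4478, 2.5170, 2.5399, 2.5555, 2.5685, 2.5999, 2.6042, 2.6780, 2.6811, 2.7241, 2.7280, 2.7283, 2.7362, 2.7460, 2.8477, 2.8537, 2.8661, 2.9274, 2.9420, 2.9904, 2.9960, 3.0007, 3.0369, 3.0843, 3.1490, 3.1669, 3.1861, 3.1948, 3.6906
α = 0.12; lower rank = 50 × 0.060 = 3; upper rank = 50 × 0.940 = 47.
The 3rd smallest replicate is 1.5880; the 47th is 3.1669.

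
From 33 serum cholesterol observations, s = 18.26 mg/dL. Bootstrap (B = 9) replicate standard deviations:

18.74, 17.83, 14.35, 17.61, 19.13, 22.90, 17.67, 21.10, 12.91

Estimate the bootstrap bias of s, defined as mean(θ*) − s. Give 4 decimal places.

mean(θ*) = (18.74 + 17.83 + 14.35 + 17.61 + 19.13 + 22.90 + 17.67 + 21.10 + 12.91) / 9 = 18.02667
bias = 18.02667 − 18.26

bias = −0.2333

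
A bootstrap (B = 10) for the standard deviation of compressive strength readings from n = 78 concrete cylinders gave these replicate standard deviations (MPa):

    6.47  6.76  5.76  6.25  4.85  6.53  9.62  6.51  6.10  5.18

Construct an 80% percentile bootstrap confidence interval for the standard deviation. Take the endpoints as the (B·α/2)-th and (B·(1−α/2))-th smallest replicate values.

(4.85, 6.76)

Sorted replicates: 4.85, 5.18, 5.76, 6.10, 6.25, 6.47, 6.51, 6.53, 6.76, 9.62
α = 0.20; lower rank = 10 × 0.100 = 1; upper rank = 10 × 0.900 = 9.
The 1st smallest replicate is 4.85; the 9th is 6.76.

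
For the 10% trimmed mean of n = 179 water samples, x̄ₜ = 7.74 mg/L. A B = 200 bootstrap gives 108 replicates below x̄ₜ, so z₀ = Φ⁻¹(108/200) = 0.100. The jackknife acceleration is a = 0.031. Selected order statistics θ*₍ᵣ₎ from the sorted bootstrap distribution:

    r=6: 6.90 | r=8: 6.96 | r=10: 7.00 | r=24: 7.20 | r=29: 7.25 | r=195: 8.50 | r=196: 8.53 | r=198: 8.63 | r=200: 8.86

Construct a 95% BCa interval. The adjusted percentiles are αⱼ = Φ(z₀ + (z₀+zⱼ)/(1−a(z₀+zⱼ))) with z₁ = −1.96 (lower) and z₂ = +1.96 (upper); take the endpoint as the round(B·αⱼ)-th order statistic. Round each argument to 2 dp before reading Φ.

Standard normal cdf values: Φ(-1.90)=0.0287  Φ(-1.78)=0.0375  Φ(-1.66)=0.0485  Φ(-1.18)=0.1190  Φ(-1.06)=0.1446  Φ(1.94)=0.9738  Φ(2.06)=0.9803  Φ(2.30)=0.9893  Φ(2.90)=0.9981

Lower: z₀ + z₁ = 0.100 + (-1.960) = -1.860; 1 − a(z₀+z₁) = 1 − (0.031)(-1.860) = 1.0577; argument = 0.100 + (-1.860)/1.0577 = -1.6586 → -1.66.
α₁ = Φ(-1.66) = 0.0485; rank = round(200 × 0.0485) = 10; θ*₍10₎ = 7.00.
Upper: z₀ + z₂ = 2.060; 1 − a(z₀+z₂) = 0.9361; argument = 2.3005 → 2.30; α₂ = 0.9893; rank = 198; θ*₍198₎ = 8.63.

(7.00, 8.63)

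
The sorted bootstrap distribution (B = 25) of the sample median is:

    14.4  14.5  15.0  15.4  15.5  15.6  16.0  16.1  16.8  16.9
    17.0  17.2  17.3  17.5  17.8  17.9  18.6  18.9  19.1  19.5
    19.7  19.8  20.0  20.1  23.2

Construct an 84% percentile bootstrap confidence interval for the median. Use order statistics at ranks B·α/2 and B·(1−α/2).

α = 0.16; lower rank = 25 × 0.080 = 2; upper rank = 25 × 0.920 = 23.
The 2nd smallest replicate is 14.5; the 23rd is 20.0.

(14.5, 20.0)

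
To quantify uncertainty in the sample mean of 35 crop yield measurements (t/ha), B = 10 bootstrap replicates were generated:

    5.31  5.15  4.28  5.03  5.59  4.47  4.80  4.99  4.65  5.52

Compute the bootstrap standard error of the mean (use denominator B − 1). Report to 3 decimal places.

Bootstrap SE is the standard deviation of the 10 replicate means.
Mean of replicates: (5.31 + 5.15 + 4.28 + 5.03 + 5.59 + 4.47 + 4.80 + 4.99 + 4.65 + 5.52) / 10 = 49.7900 / 10 = 4.9790
Sum of squared deviations: (+0.3310)² + (+0.1710)² + (−0.6990)² + (+0.0510)² + (+0.6110)² + (−0.5090)² + (−0.1790)² + (+0.0110)² + (−0.3290)² + (+0.5410)² = 1.6955
Variance = 1.6955 / 9 = 0.1884
SE* = √0.1884

SE* = 0.434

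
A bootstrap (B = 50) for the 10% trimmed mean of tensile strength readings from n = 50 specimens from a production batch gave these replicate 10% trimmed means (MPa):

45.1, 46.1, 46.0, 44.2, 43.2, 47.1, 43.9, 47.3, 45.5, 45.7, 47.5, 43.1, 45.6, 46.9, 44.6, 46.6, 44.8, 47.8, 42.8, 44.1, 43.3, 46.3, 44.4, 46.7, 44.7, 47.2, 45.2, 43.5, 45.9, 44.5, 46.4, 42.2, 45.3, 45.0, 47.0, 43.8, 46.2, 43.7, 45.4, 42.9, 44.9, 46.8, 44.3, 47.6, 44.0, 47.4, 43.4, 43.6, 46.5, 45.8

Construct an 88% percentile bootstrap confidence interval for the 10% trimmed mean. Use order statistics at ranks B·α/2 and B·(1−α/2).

Sorted replicates: 42.2, 42.8, 42.9, 43.1, 43.2, 43.3, 43.4, 43.5, 43.6, 43.7, 43.8, 43.9, 44.0, 44.1, 44.2, 44.3, 44.4, 44.5, 44.6, 44.7, 44.8, 44.9, 45.0, 45.1, 45.2, 45.3, 45.4, 45.5, 45.6, 45.7, 45.8, 45.9, 46.0, 46.1, 46.2, 46.3, 46.4, 46.5, 46.6, 46.7, 46.8, 46.9, 47.0, 47.1, 47.2, 47.3, 47.4, 47.5, 47.6, 47.8
α = 0.12; lower rank = 50 × 0.060 = 3; upper rank = 50 × 0.940 = 47.
The 3rd smallest replicate is 42.9; the 47th is 47.4.

(42.9, 47.4)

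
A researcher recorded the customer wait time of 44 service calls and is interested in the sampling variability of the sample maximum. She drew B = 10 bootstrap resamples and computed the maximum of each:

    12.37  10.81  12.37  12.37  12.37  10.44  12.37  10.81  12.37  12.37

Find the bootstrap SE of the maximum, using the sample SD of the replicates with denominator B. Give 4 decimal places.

SE* = 0.7773

Bootstrap SE is the standard deviation of the 10 replicate maximums.
Mean of replicates: (12.37 + 10.81 + 12.37 + 12.37 + 12.37 + 10.44 + 12.37 + 10.81 + 12.37 + 12.37) / 10 = 118.65000 / 10 = 11.86500
Sum of squared deviations: (+0.50500)² + (−1.05500)² + (+0.50500)² + (+0.50500)² + (+0.50500)² + (−1.42500)² + (+0.50500)² + (−1.05500)² + (+0.50500)² + (+0.50500)² = 6.04185
Variance = 6.04185 / 10 = 0.60418
SE* = √0.60418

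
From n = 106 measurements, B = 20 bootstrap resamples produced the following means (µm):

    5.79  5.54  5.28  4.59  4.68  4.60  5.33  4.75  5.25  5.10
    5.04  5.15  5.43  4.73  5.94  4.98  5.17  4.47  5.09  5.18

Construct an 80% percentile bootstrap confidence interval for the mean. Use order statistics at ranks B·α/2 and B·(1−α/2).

(4.59, 5.54)

Sorted replicates: 4.47, 4.59, 4.60, 4.68, 4.73, 4.75, 4.98, 5.04, 5.09, 5.10, 5.15, 5.17, 5.18, 5.25, 5.28, 5.33, 5.43, 5.54, 5.79, 5.94
α = 0.20; lower rank = 20 × 0.100 = 2; upper rank = 20 × 0.900 = 18.
The 2nd smallest replicate is 4.59; the 18th is 5.54.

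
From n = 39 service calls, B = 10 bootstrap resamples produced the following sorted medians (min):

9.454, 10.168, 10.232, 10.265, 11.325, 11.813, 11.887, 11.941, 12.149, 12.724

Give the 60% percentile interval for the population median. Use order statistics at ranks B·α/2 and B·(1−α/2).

α = 0.40; lower rank = 10 × 0.200 = 2; upper rank = 10 × 0.800 = 8.
The 2nd smallest replicate is 10.168; the 8th is 11.941.

(10.168, 11.941)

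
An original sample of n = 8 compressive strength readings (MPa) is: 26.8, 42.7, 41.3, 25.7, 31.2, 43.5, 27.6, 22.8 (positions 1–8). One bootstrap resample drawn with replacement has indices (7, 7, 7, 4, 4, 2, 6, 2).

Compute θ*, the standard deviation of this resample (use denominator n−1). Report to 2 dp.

θ* = 8.39

Resample values: 27.6, 27.6, 27.6, 25.7, 25.7, 42.7, 43.5, 42.7.
Mean = 32.8875; sum of squared deviations = 492.3888
s² = 492.3888 / 7 = 70.3413
s = √70.3413 = 8.39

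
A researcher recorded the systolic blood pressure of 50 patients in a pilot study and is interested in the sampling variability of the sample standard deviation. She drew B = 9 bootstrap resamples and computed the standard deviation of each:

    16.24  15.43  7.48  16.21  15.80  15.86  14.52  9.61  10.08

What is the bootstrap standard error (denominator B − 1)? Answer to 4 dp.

SE* = 3.4194

Bootstrap SE is the standard deviation of the 9 replicate standard deviations.
Mean of replicates: (16.24 + 15.43 + 7.48 + 16.21 + 15.80 + 15.86 + 14.52 + 9.61 + 10.08) / 9 = 121.23000 / 9 = 13.47000
Sum of squared deviations: (+2.77000)² + (+1.96000)² + (−5.99000)² + (+2.74000)² + (+2.33000)² + (+2.39000)² + (+1.05000)² + (−3.86000)² + (−3.39000)² = 93.53740
Variance = 93.53740 / 8 = 11.69217
SE* = √11.69217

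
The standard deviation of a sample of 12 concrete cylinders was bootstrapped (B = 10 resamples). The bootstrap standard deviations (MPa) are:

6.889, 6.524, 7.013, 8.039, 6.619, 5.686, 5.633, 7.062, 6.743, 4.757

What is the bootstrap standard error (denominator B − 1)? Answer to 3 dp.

SE* = 0.920

Bootstrap SE is the standard deviation of the 10 replicate standard deviations.
Mean of replicates: (6.889 + 6.524 + 7.013 + 8.039 + 6.619 + 5.686 + 5.633 + 7.062 + 6.743 + 4.757) / 10 = 64.9650 / 10 = 6.4965
Sum of squared deviations: (+0.3925)² + (+0.0275)² + (+0.5165)² + (+1.5425)² + (+0.1225)² + (−0.8105)² + (−0.8635)² + (+0.5655)² + (+0.2465)² + (−1.7395)² = 7.6249
Variance = 7.6249 / 9 = 0.8472
SE* = √0.8472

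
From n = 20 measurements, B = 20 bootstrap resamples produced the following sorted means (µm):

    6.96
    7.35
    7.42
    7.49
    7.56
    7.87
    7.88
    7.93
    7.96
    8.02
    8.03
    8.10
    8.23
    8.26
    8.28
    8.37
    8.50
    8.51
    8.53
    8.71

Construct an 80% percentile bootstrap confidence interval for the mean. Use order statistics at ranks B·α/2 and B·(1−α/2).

(7.35, 8.51)

α = 0.20; lower rank = 20 × 0.100 = 2; upper rank = 20 × 0.900 = 18.
The 2nd smallest replicate is 7.35; the 18th is 8.51.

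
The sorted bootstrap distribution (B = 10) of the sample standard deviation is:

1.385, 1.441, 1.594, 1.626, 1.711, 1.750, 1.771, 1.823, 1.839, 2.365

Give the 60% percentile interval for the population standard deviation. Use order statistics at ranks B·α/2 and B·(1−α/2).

α = 0.40; lower rank = 10 × 0.200 = 2; upper rank = 10 × 0.800 = 8.
The 2nd smallest replicate is 1.441; the 8th is 1.823.

(1.441, 1.823)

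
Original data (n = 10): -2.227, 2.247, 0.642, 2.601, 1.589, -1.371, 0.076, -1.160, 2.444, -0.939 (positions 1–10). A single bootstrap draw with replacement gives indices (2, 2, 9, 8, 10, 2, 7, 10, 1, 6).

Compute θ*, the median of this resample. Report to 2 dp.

Resample values: 2.247, 2.247, 2.444, -1.160, -0.939, 2.247, 0.076, -0.939, -2.227, -1.371.
Sorted: -2.227, -1.371, -1.160, -0.939, -0.939, 0.076, 2.247, 2.247, 2.247, 2.444
Median = average of the two middle values = -0.43

θ* = -0.43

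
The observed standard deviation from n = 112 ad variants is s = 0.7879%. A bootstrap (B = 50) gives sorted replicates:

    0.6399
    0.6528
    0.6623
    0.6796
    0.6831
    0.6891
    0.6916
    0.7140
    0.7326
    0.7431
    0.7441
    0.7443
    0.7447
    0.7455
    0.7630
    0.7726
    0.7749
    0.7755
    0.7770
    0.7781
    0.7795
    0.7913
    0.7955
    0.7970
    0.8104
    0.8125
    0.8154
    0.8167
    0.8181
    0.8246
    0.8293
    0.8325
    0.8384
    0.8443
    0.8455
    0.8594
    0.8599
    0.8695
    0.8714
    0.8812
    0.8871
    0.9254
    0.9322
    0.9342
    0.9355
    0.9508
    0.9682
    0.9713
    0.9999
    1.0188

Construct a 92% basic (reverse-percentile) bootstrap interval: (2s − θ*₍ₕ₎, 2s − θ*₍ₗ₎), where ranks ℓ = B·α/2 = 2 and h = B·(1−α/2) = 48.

Percentile endpoints at ranks 2 and 48: θ*₍2₎ = 0.6528, θ*₍48₎ = 0.9713.
Basic interval reflects these around s:
  lower = 2 × 0.7879 − 0.9713 = 0.6045
  upper = 2 × 0.7879 − 0.6528 = 0.9230

(0.6045, 0.9230)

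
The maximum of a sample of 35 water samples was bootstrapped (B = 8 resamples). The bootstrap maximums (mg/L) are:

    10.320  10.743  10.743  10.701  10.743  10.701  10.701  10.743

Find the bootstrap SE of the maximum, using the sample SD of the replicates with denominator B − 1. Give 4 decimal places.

Bootstrap SE is the standard deviation of the 8 replicate maximums.
Mean of replicates: (10.320 + 10.743 + 10.743 + 10.701 + 10.743 + 10.701 + 10.701 + 10.743) / 8 = 85.39500 / 8 = 10.67438
Sum of squared deviations: (−0.35438)² + (+0.06862)² + (+0.06862)² + (+0.02662)² + (+0.06862)² + (+0.02662)² + (+0.02662)² + (+0.06862)² = 0.14655
Variance = 0.14655 / 7 = 0.02094
SE* = √0.02094

SE* = 0.1447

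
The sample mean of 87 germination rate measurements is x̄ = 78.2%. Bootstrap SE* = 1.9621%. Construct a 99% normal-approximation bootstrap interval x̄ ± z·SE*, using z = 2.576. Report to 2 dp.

(73.15, 83.25)

Margin = 2.576 × 1.9621 = 5.054
Interval: 78.2 ± 5.054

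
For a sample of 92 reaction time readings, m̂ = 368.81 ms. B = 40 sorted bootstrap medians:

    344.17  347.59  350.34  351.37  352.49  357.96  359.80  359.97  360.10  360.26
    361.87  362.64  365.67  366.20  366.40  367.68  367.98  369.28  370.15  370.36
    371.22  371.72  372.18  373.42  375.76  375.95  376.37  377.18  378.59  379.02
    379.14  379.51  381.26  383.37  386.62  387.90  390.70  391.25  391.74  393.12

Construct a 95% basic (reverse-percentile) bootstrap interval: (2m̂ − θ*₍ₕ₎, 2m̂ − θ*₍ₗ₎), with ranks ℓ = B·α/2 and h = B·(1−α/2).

(345.88, 393.45)

Percentile endpoints at ranks 1 and 39: θ*₍1₎ = 344.17, θ*₍39₎ = 391.74.
Basic interval reflects these around m̂:
  lower = 2 × 368.81 − 391.74 = 345.88
  upper = 2 × 368.81 − 344.17 = 393.45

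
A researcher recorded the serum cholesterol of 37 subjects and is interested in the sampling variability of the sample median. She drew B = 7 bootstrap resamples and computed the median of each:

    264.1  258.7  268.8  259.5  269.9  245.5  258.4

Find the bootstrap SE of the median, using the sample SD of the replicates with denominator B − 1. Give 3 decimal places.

Bootstrap SE is the standard deviation of the 7 replicate medians.
Mean of replicates: (264.1 + 258.7 + 268.8 + 259.5 + 269.9 + 245.5 + 258.4) / 7 = 1824.9000 / 7 = 260.7000
Sum of squared deviations: (+3.4000)² + (−2.0000)² + (+8.1000)² + (−1.2000)² + (+9.2000)² + (−15.2000)² + (−2.3000)² = 403.5800
Variance = 403.5800 / 6 = 67.2633
SE* = √67.2633

SE* = 8.201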